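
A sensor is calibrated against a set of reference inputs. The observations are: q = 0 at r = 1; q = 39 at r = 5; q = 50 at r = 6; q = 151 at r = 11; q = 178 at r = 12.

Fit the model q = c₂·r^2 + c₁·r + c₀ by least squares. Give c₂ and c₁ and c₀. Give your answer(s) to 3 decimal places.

Normal-equation sums: Σr^2·r^2 = 37299, Σr^2·r = 3401, Σr^2 = 327, Σr·r = 327, Σr = 35, Σ1 = 5.
Moment sums: Σr^2·q = 46678, Σr·q = 4292, Σq = 418.
Normal equations: [[37299, 3401, 327]; [3401, 327, 35]; [327, 35, 5]]·[c₂, c₁, c₀]ᵀ = [46678, 4292, 418]ᵀ.
Solving the 3×3 system (Gaussian elimination) gives c₂ = 83692/85423, c₁ = 288077/85423, c₀ = -348633/85423.

c₂ = 0.980, c₁ = 3.372, c₀ = -4.081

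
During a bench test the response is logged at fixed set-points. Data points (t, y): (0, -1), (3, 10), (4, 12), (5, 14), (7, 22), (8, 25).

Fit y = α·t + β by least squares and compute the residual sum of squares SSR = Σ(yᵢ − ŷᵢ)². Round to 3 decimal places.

With design matrix M, MᵀM = [[163, 27]; [27, 6]] and Mᵀy = [502, 82]ᵀ.
det = 163·6 − 27² = 249.
α = (502·6 − 27·82)/249 = 266/83; β = (163·82 − 27·502)/249 = -188/249.
Residuals: -61/249, 284/249, -16/249, -316/249, 80/249, 29/249; SSR = 770/249.

SSR = 3.092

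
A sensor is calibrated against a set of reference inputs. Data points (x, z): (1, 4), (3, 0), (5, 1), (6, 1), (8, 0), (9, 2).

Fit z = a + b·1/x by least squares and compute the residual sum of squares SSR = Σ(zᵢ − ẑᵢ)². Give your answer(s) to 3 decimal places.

Sums needed: Σ1 = 6, Σ1/x = 697/360, Σ1/x·1/x = 156409/129600.
Moment sums: Σz = 8, Σ1/x·z = 413/90.
So AᵀA·[a, b]ᵀ = Aᵀz: [[6, 697/360]; [697/360, 156409/129600]]·[a, b]ᵀ = [8, 413/90]ᵀ.
Eliminating b: (156409/129600)·(row 1) − (697/360)·(row 2) gives (90529/25920)·a = (156409/129600)·8 − (697/360)·(413/90) = 2773/3600, so a = 99828/452645.
Then b = ((413/90) − (697/360)·(99828/452645))/(156409/129600) = 312192/90529.
Residuals: 149792/452645, -620148/452645, 8125/90529, 92657/452645, -294948/452645, 632022/452645; SSR = 1996494/452645.

SSR = 4.411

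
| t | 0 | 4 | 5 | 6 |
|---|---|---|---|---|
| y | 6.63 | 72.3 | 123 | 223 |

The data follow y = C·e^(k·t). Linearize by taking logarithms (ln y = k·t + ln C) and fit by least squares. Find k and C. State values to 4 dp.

k = 0.5859, C = 6.6906

Linearized form: ln y = k·t + ln C. From the 4 transformed points,
Σt = 15.0000, Σ(t)² = 77.0000, Σln y = 16.3918, Σt·ln y = 73.6272.
Equations: 77.0000·k + 15.0000·ln C = 73.6272;  15.0000·k + 4·ln C = 16.3918.
Slope k = (n·Σt·ln y − Σt·Σln y)/(n·Σ(t)² − (Σt)²) = (4·73.6272 − 15.0000·16.3918)/83.0000 = 0.58593; ln C = (Σln y − k·Σt)/n = 1.90071, so C = exp(1.90071) = 6.69063.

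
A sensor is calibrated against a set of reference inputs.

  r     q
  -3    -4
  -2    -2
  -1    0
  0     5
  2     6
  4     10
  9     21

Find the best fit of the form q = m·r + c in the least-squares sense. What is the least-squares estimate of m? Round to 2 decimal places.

Forming XᵀX = [[115, 9]; [9, 7]] and Xᵀq = [257, 36]ᵀ gives XᵀX·[m, c]ᵀ = Xᵀq.
Δ = 115·7 − 9² = 724.
m = (257·7 − 9·36)/724 = 1475/724; c = (115·36 − 9·257)/724 = 1827/724.

m = 2.04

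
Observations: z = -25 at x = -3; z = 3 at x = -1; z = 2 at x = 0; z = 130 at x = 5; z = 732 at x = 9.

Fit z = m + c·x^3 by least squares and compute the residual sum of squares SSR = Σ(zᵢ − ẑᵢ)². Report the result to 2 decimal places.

Setting ∂/∂m … = 0 gives: 5·m + 826·c = 842;  826·m + 547796·c = 550550.
(Σ1 = 5, Σx^3 = 826, Σx^3·x^3 = 547796, Σz = 842, Σx^3·z = 550550.)
Δ = 5·547796 − 826² = 2056704.
m = (842·547796 − 826·550550)/2056704 = 1622483/514176; c = (5·550550 − 826·842)/2056704 = 1028629/1028352.
Residuals: -1180783/1028352, 289573/342784, -594131/514176, 620723/342784, -361843/1028352; SSR = 3481051/514176.

SSR = 6.77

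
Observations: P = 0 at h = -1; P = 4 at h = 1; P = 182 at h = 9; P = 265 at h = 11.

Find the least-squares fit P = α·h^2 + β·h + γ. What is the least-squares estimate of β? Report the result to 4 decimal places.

β = 2.3846

The normal system XᵀX·[α, β, γ]ᵀ = XᵀP is [[21204, 2060, 204]; [2060, 204, 20]; [204, 20, 4]]·[α, β, γ]ᵀ = [46811, 4557, 451]ᵀ.
Solving the 3×3 system (Gaussian elimination) gives α = 79/40, β = 31/13, γ = 53/520.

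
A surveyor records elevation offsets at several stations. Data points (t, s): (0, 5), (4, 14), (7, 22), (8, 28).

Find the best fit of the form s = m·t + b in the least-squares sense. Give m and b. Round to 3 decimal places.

m = 2.742, b = 4.226

With design matrix A, AᵀA = [[129, 19]; [19, 4]] and Aᵀs = [434, 69]ᵀ.
Δ = 129·4 − 19² = 155.
m = (434·4 − 19·69)/155 = 85/31; b = (129·69 − 19·434)/155 = 131/31.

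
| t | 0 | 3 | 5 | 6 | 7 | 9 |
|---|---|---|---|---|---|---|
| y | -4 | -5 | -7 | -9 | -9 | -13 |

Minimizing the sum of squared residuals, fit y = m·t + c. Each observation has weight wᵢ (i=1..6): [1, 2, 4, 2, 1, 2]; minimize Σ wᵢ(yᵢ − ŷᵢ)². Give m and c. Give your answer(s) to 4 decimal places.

Normal-equation sums: Σwᵢ·t·t = 401, Σwᵢ·t = 63, Σwᵢ·1 = 12.
For MᵀWy: Σwᵢ·t·y = -575, Σwᵢ·y = -95.
So MᵀWM·[m, c]ᵀ = MᵀWy: [[401, 63]; [63, 12]]·[m, c]ᵀ = [-575, -95]ᵀ.
Eliminating c: 12·(row 1) − 63·(row 2) gives 843·m = 12·(-575) − 63·(-95) = -915, so m = -305/281.
Then c = ((-95) − 63·(-305/281))/12 = -1870/843.

m = -1.0854, c = -2.2183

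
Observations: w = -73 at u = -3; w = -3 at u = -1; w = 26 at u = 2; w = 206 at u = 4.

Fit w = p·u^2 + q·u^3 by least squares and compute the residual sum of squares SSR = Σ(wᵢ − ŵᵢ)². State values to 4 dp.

SSR = 2.9373

Entries of XᵀX: Σu^2·u^2 = 354, Σu^2·u^3 = 812, Σu^3·u^3 = 4890.
Right-hand side: Σu^2·w = 2740, Σu^3·w = 15366.
So XᵀX·[p, q]ᵀ = Xᵀw: [[354, 812]; [812, 4890]]·[p, q]ᵀ = [2740, 15366]ᵀ.
Δ = 354·4890 − 812² = 1071716.
p = (2740·4890 − 812·15366)/1071716 = 230352/267929; q = (354·15366 − 812·2740)/1071716 = 803671/267929.
Residuals: 67132/267929, -230468/267929, -384622/267929, 72798/267929; SSR = 786984/267929.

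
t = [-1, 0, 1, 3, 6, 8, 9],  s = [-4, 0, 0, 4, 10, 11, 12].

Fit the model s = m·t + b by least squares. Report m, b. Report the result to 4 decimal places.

m = 1.5659, b = -1.1018

XᵀX·[m, b]ᵀ = Xᵀs reads: 192·m + 26·b = 272;  26·m + 7·b = 33.
(Σt·t = 192, Σt = 26, Σ1 = 7, Σt·s = 272, Σs = 33.)
Eliminating b: 7·(row 1) − 26·(row 2) gives 668·m = 7·272 − 26·33 = 1046, so m = 523/334.
Then b = (33 − 26·(523/334))/7 = -184/167.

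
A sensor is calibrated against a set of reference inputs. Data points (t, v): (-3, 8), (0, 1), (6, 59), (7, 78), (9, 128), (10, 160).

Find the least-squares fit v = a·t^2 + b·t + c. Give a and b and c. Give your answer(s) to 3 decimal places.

a = 1.481, b = 1.112, c = -0.937

Setting ∂/∂a … = 0 gives: 20339·a + 2261·b + 275·c = 32386;  2261·a + 275·b + 29·c = 3628;  275·a + 29·b + 6·c = 434.
Inverting the 3×3 Gram matrix, [a, b, c]ᵀ = [258637/174600, 194237/174600, -6817/7275]ᵀ.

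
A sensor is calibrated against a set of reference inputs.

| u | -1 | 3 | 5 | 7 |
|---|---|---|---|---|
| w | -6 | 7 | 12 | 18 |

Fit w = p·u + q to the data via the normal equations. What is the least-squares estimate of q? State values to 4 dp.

q = -2.7000

The normal system AᵀA·[p, q]ᵀ = Aᵀw is [[84, 14]; [14, 4]]·[p, q]ᵀ = [213, 31]ᵀ.
Δ = 84·4 − 14² = 140.
p = (213·4 − 14·31)/140 = 209/70; q = (84·31 − 14·213)/140 = -27/10.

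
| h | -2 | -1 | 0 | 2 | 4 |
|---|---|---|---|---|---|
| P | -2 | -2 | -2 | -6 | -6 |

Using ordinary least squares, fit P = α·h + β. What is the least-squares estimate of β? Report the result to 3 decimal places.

β = -3.103

Normal-equation sums: Σh·h = 25, Σh = 3, Σ1 = 5.
And Σh·P = -30, ΣP = -18.
So XᵀX·[α, β]ᵀ = XᵀP: [[25, 3]; [3, 5]]·[α, β]ᵀ = [-30, -18]ᵀ.
Determinant 25·5 − 3² = 116.
α = ((-30)·5 − 3·(-18))/116 = -24/29; β = (25·(-18) − 3·(-30))/116 = -90/29.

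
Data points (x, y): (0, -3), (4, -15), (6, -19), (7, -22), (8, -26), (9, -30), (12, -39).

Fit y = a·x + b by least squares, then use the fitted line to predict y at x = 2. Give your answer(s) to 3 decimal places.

From the data, Σx·x = 390, Σx = 46, Σ1 = 7.
Right-hand side: Σx·y = -1274, Σy = -154.
det = 390·7 − 46² = 614.
a = ((-1274)·7 − 46·(-154))/614 = -917/307; b = (390·(-154) − 46·(-1274))/614 = -728/307.
At x = 2: ŷ = (-917/307)·(2) + (-728/307)·(1) = -2562/307.

ŷ = -8.345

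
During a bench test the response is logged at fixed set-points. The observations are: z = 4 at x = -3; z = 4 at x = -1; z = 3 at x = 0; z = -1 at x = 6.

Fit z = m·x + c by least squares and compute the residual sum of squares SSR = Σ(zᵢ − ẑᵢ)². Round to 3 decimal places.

Forming MᵀM = [[46, 2]; [2, 4]] and Mᵀz = [-22, 10]ᵀ gives MᵀM·[m, c]ᵀ = Mᵀz.
det = 46·4 − 2² = 180.
m = ((-22)·4 − 2·10)/180 = -3/5; c = (46·10 − 2·(-22))/180 = 14/5.
Residuals: -3/5, 3/5, 1/5, -1/5; SSR = 4/5.

SSR = 0.800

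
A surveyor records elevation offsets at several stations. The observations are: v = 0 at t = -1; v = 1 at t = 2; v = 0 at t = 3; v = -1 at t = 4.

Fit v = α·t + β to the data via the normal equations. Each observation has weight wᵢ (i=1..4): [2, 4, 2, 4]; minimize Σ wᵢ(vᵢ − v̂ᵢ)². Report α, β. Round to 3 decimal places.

α = -0.231, β = 0.538

With design matrix A, AᵀWA = [[100, 28]; [28, 12]] and AᵀWv = [-8, 0]ᵀ.
Δ = 100·12 − 28² = 416.
α = ((-8)·12 − 28·0)/416 = -3/13; β = (100·0 − 28·(-8))/416 = 7/13.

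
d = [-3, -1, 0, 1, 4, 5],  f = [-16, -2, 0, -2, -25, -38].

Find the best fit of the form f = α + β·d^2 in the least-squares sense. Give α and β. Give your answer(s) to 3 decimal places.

α = -0.687, β = -1.517

Entries of MᵀM: Σ1 = 6, Σd^2 = 52, Σd^2·d^2 = 964.
And Σf = -83, Σd^2·f = -1498.
Determinant 6·964 − 52² = 3080.
α = ((-83)·964 − 52·(-1498))/3080 = -529/770; β = (6·(-1498) − 52·(-83))/3080 = -584/385.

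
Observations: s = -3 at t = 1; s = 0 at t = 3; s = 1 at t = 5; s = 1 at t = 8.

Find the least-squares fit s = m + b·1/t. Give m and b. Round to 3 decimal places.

With design matrix M, MᵀM = [[4, 199/120]; [199/120, 16801/14400]] and Mᵀs = [-1, -107/40]ᵀ.
Δ = 4·(16801/14400) − (199/120)² = 3067/1600.
m = ((-1)·(16801/14400) − (199/120)·(-107/40))/(3067/1600) = 47078/27603; b = (4·(-107/40) − (199/120)·(-1))/(3067/1600) = -43400/9201.

m = 1.706, b = -4.717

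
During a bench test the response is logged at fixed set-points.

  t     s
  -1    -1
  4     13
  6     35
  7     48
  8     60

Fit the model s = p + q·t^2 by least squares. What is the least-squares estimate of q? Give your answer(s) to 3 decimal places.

With design matrix A, AᵀA = [[5, 166]; [166, 8050]] and Aᵀs = [155, 7659]ᵀ.
Δ = 5·8050 − 166² = 12694.
p = (155·8050 − 166·7659)/12694 = -11822/6347; q = (5·7659 − 166·155)/12694 = 12565/12694.

q = 0.990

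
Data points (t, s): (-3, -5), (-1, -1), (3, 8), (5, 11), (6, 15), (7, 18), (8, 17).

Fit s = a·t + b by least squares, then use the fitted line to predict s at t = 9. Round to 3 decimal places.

Sums needed: Σt·t = 193, Σt = 25, Σ1 = 7.
Right-hand side: Σt·s = 447, Σs = 63.
Δ = 193·7 − 25² = 726.
a = (447·7 − 25·63)/726 = 259/121; b = (193·63 − 25·447)/726 = 164/121.
At t = 9: ŝ = (259/121)·(9) + (164/121)·(1) = 2495/121.

ŝ = 20.620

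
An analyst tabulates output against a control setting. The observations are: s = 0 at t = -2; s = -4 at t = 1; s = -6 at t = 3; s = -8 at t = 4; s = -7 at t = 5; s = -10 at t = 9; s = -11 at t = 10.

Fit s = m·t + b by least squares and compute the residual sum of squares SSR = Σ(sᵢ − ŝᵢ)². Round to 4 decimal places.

From the data, Σt·t = 236, Σt = 30, Σ1 = 7.
And Σt·s = -289, Σs = -46.
Normal equations: [[236, 30]; [30, 7]]·[m, b]ᵀ = [-289, -46]ᵀ.
Δ = 236·7 − 30² = 752.
m = ((-289)·7 − 30·(-46))/752 = -643/752; b = (236·(-46) − 30·(-289))/752 = -1093/376.
Residuals: 225/188, -179/752, -397/752, -629/376, 137/752, 453/752, 43/94; SSR = 3889/752.

SSR = 5.1715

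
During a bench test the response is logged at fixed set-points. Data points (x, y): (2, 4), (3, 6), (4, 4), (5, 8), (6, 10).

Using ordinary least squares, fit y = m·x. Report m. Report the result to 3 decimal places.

Entries of MᵀM: Σx·x = 90.
And Σx·y = 142.
m = 142/90 = 1.57778.

m = 1.578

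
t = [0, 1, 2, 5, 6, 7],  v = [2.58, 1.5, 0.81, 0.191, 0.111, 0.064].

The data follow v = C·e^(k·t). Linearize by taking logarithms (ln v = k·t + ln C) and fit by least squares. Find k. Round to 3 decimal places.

Let Y = ln v. Fitting Y = k·t + ln C by least squares:
AᵀA = [[115.0000, 21.0000]; [21.0000, 6]], rhs = [-40.7248, -5.4600]ᵀ  (here Σt = 21.0000, Σ(t)² = 115.0000, Σln v = -5.4600, Σt·ln v = -40.7248).
Slope k = (n·Σt·ln v − Σt·Σln v)/(n·Σ(t)² − (Σt)²) = (6·-40.7248 − 21.0000·-5.4600)/249.0000 = -0.52084; ln C = (Σln v − k·Σt)/n = 0.91292.

k = -0.521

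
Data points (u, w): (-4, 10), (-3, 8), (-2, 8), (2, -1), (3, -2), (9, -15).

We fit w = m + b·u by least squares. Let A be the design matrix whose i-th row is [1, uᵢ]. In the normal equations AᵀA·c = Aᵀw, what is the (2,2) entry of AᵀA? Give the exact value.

Row 2 ↔ basis u, column 2 ↔ basis u, so (AᵀA)_{2,2} = Σᵢ (u)·(u) = (-4)·(-4) + (-3)·(-3) + (-2)·(-2) + (2)·(2) + (3)·(3) + (9)·(9) = 123.

123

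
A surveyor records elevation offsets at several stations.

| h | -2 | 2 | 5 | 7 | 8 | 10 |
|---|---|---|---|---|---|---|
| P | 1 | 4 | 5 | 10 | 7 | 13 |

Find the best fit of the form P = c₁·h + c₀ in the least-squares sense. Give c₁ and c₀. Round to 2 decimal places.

c₁ = 0.91, c₀ = 2.14

Setting ∂/∂c₁ … = 0 gives: 246·c₁ + 30·c₀ = 287;  30·c₁ + 6·c₀ = 40.
(Σh·h = 246, Σh = 30, Σ1 = 6, Σh·P = 287, ΣP = 40.)
Eliminating c₀: 6·(row 1) − 30·(row 2) gives 576·c₁ = 6·287 − 30·40 = 522, so c₁ = 29/32.
Then c₀ = (40 − 30·(29/32))/6 = 205/96.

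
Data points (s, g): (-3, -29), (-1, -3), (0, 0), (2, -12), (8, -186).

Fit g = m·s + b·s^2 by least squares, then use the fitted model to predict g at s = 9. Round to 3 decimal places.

From the data, Σs·s = 78, Σs·s^2 = 492, Σs^2·s^2 = 4194.
For Aᵀg: Σs·g = -1422, Σs^2·g = -12216.
Eliminating b: 4194·(row 1) − 492·(row 2) gives 85068·m = 4194·(-1422) − 492·(-12216) = 46404, so m = 1289/2363.
Then b = ((-12216) − 492·(1289/2363))/4194 = -7034/2363.
At s = 9: ĝ = (1289/2363)·(9) + (-7034/2363)·(81) = -558153/2363.

ĝ = -236.205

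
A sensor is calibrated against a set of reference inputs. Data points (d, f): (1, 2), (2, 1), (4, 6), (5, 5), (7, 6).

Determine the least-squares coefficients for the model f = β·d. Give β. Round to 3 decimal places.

The normal equations are: 95·β = 95.
(Σd·d = 95, Σd·f = 95.)
β = 95/95 = 1.

β = 1.000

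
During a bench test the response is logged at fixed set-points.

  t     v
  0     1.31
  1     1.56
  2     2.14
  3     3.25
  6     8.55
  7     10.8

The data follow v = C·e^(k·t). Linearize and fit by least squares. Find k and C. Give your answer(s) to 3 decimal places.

Taking logs, ln v = k·t + ln C, so regress ln v on t.
Σt = 19.0000, Σ(t)² = 99.0000, Σln v = 7.1797, Σt·ln v = 35.0347.
Equations: 99.0000·k + 19.0000·ln C = 35.0347;  19.0000·k + 6·ln C = 7.1797.
Solving (det = 233.0000): k = 0.31672, ln C = 0.19368, so C = exp(0.19368) = 1.21370.

k = 0.317, C = 1.214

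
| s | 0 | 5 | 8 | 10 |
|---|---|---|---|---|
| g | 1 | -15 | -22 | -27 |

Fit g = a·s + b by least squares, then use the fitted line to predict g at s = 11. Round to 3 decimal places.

Entries of MᵀM: Σs·s = 189, Σs = 23, Σ1 = 4.
For Mᵀg: Σs·g = -521, Σg = -63.
So MᵀM·[a, b]ᵀ = Mᵀg: [[189, 23]; [23, 4]]·[a, b]ᵀ = [-521, -63]ᵀ.
Δ = 189·4 − 23² = 227.
a = ((-521)·4 − 23·(-63))/227 = -635/227; b = (189·(-63) − 23·(-521))/227 = 76/227.
At s = 11: ĝ = (-635/227)·(11) + (76/227)·(1) = -6909/227.

ĝ = -30.436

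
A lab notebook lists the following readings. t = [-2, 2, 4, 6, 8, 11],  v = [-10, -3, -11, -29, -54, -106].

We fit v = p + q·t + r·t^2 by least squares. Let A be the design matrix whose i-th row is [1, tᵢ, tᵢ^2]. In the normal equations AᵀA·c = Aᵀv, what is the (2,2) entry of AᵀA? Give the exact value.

Row 2 ↔ basis t, column 2 ↔ basis t, so (AᵀA)_{2,2} = Σᵢ (t)·(t) = (-2)·(-2) + (2)·(2) + (4)·(4) + (6)·(6) + (8)·(8) + (11)·(11) = 245.

245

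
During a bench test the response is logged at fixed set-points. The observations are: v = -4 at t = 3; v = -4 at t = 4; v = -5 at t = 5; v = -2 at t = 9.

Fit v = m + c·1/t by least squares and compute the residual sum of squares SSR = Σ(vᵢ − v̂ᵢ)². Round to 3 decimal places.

Compute the Gram sums: Σ1 = 4, Σ1/t = 161/180, Σ1/t·1/t = 7321/32400.
For Mᵀv: Σv = -15, Σ1/t·v = -32/9.
So MᵀM·[m, c]ᵀ = Mᵀv: [[4, 161/180]; [161/180, 7321/32400]]·[m, c]ᵀ = [-15, -32/9]ᵀ.
Determinant 4·(7321/32400) − (161/180)² = 1121/10800.
m = ((-15)·(7321/32400) − (161/180)·(-32/9))/(1121/10800) = -6775/3363; c = (4·(-32/9) − (161/180)·(-15))/(1121/10800) = -8700/1121.
Residuals: 2023/3363, -8/177, -4820/3363, 983/1121; SSR = 10718/3363.

SSR = 3.187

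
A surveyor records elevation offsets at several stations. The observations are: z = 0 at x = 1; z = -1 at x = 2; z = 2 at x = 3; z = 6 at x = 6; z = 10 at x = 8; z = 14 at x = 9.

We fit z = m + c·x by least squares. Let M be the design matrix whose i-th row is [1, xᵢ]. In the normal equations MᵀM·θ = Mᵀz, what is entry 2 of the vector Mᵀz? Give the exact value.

246

Entry 2 ↔ basis x, so (Mᵀz)_{2} = Σᵢ (x)·zᵢ = (1)·(0) + (2)·(-1) + (3)·(2) + (6)·(6) + (8)·(10) + (9)·(14) = 246.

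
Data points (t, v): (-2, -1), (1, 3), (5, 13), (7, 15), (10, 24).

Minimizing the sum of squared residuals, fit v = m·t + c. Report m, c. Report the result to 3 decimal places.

Compute the Gram sums: Σt·t = 179, Σt = 21, Σ1 = 5.
And Σt·v = 415, Σv = 54.
Δ = 179·5 − 21² = 454.
m = (415·5 − 21·54)/454 = 941/454; c = (179·54 − 21·415)/454 = 951/454.

m = 2.073, c = 2.095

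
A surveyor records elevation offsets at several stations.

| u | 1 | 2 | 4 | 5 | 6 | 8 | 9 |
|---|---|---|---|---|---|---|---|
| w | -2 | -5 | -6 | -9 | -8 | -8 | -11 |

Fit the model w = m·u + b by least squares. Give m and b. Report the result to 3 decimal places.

Sums needed: Σu·u = 227, Σu = 35, Σ1 = 7.
And Σu·w = -292, Σw = -49.
det = 227·7 − 35² = 364.
m = ((-292)·7 − 35·(-49))/364 = -47/52; b = (227·(-49) − 35·(-292))/364 = -129/52.

m = -0.904, b = -2.481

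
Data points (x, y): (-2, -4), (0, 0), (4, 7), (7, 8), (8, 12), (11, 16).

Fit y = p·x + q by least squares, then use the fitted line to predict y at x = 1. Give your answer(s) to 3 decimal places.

ŷ = 1.089

The normal system AᵀA·[p, q]ᵀ = Aᵀy is [[254, 28]; [28, 6]]·[p, q]ᵀ = [364, 39]ᵀ.
Determinant 254·6 − 28² = 740.
p = (364·6 − 28·39)/740 = 273/185; q = (254·39 − 28·364)/740 = -143/370.
At x = 1: ŷ = (273/185)·(1) + (-143/370)·(1) = 403/370.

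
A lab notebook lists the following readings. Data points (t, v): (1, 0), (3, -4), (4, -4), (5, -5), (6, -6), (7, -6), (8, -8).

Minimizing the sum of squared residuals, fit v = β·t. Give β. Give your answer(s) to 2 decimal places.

β = -0.98

Setting ∂/∂β … = 0 gives: 200·β = -195.
(Σt·t = 200, Σt·v = -195.)
Hence β = -195 / 200 ≈ -0.975.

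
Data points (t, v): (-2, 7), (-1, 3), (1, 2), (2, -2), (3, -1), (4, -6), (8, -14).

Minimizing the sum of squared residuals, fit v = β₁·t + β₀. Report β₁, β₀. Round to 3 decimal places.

Setting ∂/∂β₁ … = 0 gives: 99·β₁ + 15·β₀ = -158;  15·β₁ + 7·β₀ = -11.
(Σt·t = 99, Σt = 15, Σ1 = 7, Σt·v = -158, Σv = -11.)
Δ = 99·7 − 15² = 468.
β₁ = ((-158)·7 − 15·(-11))/468 = -941/468; β₀ = (99·(-11) − 15·(-158))/468 = 427/156.

β₁ = -2.011, β₀ = 2.737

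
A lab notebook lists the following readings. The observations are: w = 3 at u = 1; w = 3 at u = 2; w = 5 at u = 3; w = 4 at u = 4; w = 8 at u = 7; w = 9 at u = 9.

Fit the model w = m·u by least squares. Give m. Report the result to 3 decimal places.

Sums needed: Σu·u = 160.
And Σu·w = 177.
MᵀM·[m]ᵀ = Mᵀw becomes [[160]]·[m]ᵀ = [177]ᵀ.
Hence m = 177 / 160 ≈ 1.10625.

m = 1.106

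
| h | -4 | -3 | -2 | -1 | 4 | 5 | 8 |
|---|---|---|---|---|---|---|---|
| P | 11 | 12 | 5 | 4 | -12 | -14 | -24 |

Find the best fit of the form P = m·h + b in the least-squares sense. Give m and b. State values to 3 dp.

Compute the Gram sums: Σh·h = 135, Σh = 7, Σ1 = 7.
For AᵀP: Σh·P = -404, ΣP = -18.
So AᵀA·[m, b]ᵀ = AᵀP: [[135, 7]; [7, 7]]·[m, b]ᵀ = [-404, -18]ᵀ.
Determinant 135·7 − 7² = 896.
m = ((-404)·7 − 7·(-18))/896 = -193/64; b = (135·(-18) − 7·(-404))/896 = 199/448.

m = -3.016, b = 0.444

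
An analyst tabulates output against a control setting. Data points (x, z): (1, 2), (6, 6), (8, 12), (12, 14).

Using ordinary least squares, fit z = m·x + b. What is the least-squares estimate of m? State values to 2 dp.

m = 1.16

Forming MᵀM = [[245, 27]; [27, 4]] and Mᵀz = [302, 34]ᵀ gives MᵀM·[m, b]ᵀ = Mᵀz.
Eliminating b: 4·(row 1) − 27·(row 2) gives 251·m = 4·302 − 27·34 = 290, so m = 290/251.
Then b = (34 − 27·(290/251))/4 = 176/251.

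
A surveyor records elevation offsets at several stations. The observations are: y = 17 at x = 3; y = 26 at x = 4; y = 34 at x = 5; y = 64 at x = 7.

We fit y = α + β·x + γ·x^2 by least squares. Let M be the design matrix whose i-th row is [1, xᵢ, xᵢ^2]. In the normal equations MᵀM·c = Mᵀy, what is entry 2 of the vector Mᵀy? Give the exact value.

773

Entry 2 ↔ basis x, so (Mᵀy)_{2} = Σᵢ (x)·yᵢ = (3)·(17) + (4)·(26) + (5)·(34) + (7)·(64) = 773.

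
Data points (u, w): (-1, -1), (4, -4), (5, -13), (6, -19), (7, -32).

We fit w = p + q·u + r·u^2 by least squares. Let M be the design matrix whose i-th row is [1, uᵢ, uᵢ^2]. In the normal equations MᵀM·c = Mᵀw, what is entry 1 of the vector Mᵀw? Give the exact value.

-69

Entry 1 ↔ basis 1, so (Mᵀw)_{1} = Σᵢ wᵢ = (1)·(-1) + (1)·(-4) + (1)·(-13) + (1)·(-19) + (1)·(-32) = -69.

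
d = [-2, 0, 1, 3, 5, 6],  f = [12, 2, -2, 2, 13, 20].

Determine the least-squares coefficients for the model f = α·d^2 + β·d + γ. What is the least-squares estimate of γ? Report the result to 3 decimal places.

Forming XᵀX = [[2019, 361, 75]; [361, 75, 13]; [75, 13, 6]] and Xᵀf = [1109, 165, 47]ᵀ gives XᵀX·[α, β, γ]ᵀ = Xᵀf.
Solving the 3×3 system (Gaussian elimination) gives α = 11885/11248, β = -35203/11248, γ = 3955/2812.

γ = 1.406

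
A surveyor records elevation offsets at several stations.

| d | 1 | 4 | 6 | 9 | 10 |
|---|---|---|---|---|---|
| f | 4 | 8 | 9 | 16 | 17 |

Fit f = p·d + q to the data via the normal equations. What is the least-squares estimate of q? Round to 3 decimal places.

q = 1.911

Sums needed: Σd·d = 234, Σd = 30, Σ1 = 5.
Right-hand side: Σd·f = 404, Σf = 54.
So AᵀA·[p, q]ᵀ = Aᵀf: [[234, 30]; [30, 5]]·[p, q]ᵀ = [404, 54]ᵀ.
Eliminating q: 5·(row 1) − 30·(row 2) gives 270·p = 5·404 − 30·54 = 400, so p = 40/27.
Then q = (54 − 30·(40/27))/5 = 86/45.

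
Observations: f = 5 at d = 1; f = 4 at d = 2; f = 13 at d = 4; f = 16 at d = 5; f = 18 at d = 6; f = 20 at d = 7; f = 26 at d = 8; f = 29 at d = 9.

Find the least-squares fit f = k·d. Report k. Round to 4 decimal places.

k = 3.1232

Compute the Gram sums: Σd·d = 276.
And Σd·f = 862.
So XᵀX·[k]ᵀ = Xᵀf: [[276]]·[k]ᵀ = [862]ᵀ.
Hence k = 862 / 276 ≈ 3.12319.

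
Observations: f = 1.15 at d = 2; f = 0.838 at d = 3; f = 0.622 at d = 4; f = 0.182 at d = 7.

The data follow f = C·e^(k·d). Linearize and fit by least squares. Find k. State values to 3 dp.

k = -0.372

With ln fᵢ as the transformed response and dᵢ as the regressor:
Over the data: Σd = 16.0000, Σ(d)² = 78.0000, Σln f = -2.2155, Σd·ln f = -14.0762.
Normal system: [[78.0000, 16.0000]; [16.0000, 4]]·[k, ln C]ᵀ = [-14.0762, -2.2155]ᵀ.
Δ = 78.0000·4 − (16.0000)² = 56.0000; k = (-14.0762·4 − 16.0000·-2.2155)/56.0000 = -0.37243, ln C = (78.0000·-2.2155 − 16.0000·-14.0762)/56.0000 = 0.93584.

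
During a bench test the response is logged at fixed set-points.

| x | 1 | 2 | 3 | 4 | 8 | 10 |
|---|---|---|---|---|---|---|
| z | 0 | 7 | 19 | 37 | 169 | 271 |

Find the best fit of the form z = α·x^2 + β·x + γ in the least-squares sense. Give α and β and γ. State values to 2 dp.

α = 2.97, β = -2.58, γ = -0.08

The normal system MᵀM·[α, β, γ]ᵀ = Mᵀz is [[14450, 1612, 194]; [1612, 194, 28]; [194, 28, 6]]·[α, β, γ]ᵀ = [38707, 4281, 503]ᵀ.
Solving the 3×3 system (Gaussian elimination) gives α = 8243/2778, β = -35789/13890, γ = -193/2315.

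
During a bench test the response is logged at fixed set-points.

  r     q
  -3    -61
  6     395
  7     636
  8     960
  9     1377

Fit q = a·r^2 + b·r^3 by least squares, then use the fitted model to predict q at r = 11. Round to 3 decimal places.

q̂ = 2539.335

Sums needed: Σr^2·r^2 = 14435, Σr^2·r^3 = 116157, Σr^3·r^3 = 958619.
For Aᵀq: Σr^2·q = 217812, Σr^3·q = 1800468.
So AᵀA·[a, b]ᵀ = Aᵀq: [[14435, 116157]; [116157, 958619]]·[a, b]ᵀ = [217812, 1800468]ᵀ.
Eliminating b: 958619·(row 1) − 116157·(row 2) gives 345216616·a = 958619·217812 − 116157·1800468 = -338239848, so a = -42279981/43152077.
Then b = (1800468 − 116157·(-42279981/43152077))/958619 = 86170887/43152077.
At r = 11: q̂ = (-42279981/43152077)·(121) + (86170887/43152077)·(1331) = 109577572896/43152077.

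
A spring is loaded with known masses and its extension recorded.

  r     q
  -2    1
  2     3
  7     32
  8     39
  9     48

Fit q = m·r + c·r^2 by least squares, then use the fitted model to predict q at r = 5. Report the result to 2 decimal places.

From the data, Σr·r = 202, Σr·r^2 = 1584, Σr^2·r^2 = 13090.
And Σr·q = 972, Σr^2·q = 7968.
AᵀA·[m, c]ᵀ = Aᵀq becomes [[202, 1584]; [1584, 13090]]·[m, c]ᵀ = [972, 7968]ᵀ.
Δ = 202·13090 − 1584² = 135124.
m = (972·13090 − 1584·7968)/135124 = 2322/3071; c = (202·7968 − 1584·972)/135124 = 17472/33781.
At r = 5: q̂ = (2322/3071)·(5) + (17472/33781)·(25) = 564510/33781.

q̂ = 16.71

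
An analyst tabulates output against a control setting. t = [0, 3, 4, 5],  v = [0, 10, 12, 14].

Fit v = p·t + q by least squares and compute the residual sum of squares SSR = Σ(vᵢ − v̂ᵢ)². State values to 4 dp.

With design matrix A, AᵀA = [[50, 12]; [12, 4]] and Aᵀv = [148, 36]ᵀ.
Δ = 50·4 − 12² = 56.
p = (148·4 − 12·36)/56 = 20/7; q = (50·36 − 12·148)/56 = 3/7.
Residuals: -3/7, 1, 1/7, -5/7; SSR = 12/7.

SSR = 1.7143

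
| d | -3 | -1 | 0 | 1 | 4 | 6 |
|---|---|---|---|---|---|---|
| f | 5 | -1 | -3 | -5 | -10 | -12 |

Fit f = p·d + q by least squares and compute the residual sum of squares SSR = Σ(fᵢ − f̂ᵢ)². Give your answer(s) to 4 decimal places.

SSR = 6.5228

The normal system XᵀX·[p, q]ᵀ = Xᵀf is [[63, 7]; [7, 6]]·[p, q]ᵀ = [-131, -26]ᵀ.
det = 63·6 − 7² = 329.
p = ((-131)·6 − 7·(-26))/329 = -604/329; q = (63·(-26) − 7·(-131))/329 = -103/47.
Residuals: 554/329, -212/329, -38/47, -320/329, -153/329, 397/329; SSR = 2146/329.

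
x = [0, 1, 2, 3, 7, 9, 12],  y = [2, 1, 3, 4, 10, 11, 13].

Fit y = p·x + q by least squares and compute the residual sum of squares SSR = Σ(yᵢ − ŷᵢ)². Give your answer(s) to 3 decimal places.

The normal equations are: 288·p + 34·q = 344;  34·p + 7·q = 44.
Eliminating q: 7·(row 1) − 34·(row 2) gives 860·p = 7·344 − 34·44 = 912, so p = 228/215.
Then q = (44 − 34·(228/215))/7 = 244/215.
Residuals: 186/215, -257/215, -11/43, -68/215, 62/43, 69/215, -37/43; SSR = 1132/215.

SSR = 5.265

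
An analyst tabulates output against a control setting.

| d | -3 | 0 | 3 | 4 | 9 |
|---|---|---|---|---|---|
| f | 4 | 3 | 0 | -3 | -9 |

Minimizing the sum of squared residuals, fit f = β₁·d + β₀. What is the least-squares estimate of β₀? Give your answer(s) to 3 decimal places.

Forming XᵀX = [[115, 13]; [13, 5]] and Xᵀf = [-105, -5]ᵀ gives XᵀX·[β₁, β₀]ᵀ = Xᵀf.
det = 115·5 − 13² = 406.
β₁ = ((-105)·5 − 13·(-5))/406 = -230/203; β₀ = (115·(-5) − 13·(-105))/406 = 395/203.

β₀ = 1.946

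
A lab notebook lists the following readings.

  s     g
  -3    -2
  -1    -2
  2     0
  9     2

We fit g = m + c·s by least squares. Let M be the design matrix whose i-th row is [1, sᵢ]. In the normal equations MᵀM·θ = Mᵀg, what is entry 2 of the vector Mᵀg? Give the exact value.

Entry 2 ↔ basis s, so (Mᵀg)_{2} = Σᵢ (s)·gᵢ = (-3)·(-2) + (-1)·(-2) + (2)·(0) + (9)·(2) = 26.

26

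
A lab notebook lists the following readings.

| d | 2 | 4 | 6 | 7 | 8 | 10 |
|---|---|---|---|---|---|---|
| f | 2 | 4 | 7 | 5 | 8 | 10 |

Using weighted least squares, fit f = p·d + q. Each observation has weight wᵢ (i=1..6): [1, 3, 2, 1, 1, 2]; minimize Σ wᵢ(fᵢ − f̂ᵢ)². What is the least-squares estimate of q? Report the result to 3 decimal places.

q = 0.188

The normal equations are: 437·p + 61·q = 435;  61·p + 10·q = 61.
Eliminating q: 10·(row 1) − 61·(row 2) gives 649·p = 10·435 − 61·61 = 629, so p = 629/649.
Then q = (61 − 61·(629/649))/10 = 122/649.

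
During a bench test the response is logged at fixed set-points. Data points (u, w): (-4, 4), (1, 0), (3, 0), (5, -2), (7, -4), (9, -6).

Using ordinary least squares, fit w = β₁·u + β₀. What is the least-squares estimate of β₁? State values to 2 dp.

The normal system AᵀA·[β₁, β₀]ᵀ = Aᵀw is [[181, 21]; [21, 6]]·[β₁, β₀]ᵀ = [-108, -8]ᵀ.
det = 181·6 − 21² = 645.
β₁ = ((-108)·6 − 21·(-8))/645 = -32/43; β₀ = (181·(-8) − 21·(-108))/645 = 164/129.

β₁ = -0.74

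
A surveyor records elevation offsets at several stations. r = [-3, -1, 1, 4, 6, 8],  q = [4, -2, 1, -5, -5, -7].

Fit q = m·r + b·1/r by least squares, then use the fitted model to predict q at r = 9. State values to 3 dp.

q̂ = -8.822

Entries of MᵀM: Σr·r = 127, Σr·1/r = 6, Σ1/r·1/r = 1277/576.
And Σr·q = -115, Σ1/r·q = -31/24.
So MᵀM·[m, b]ᵀ = Mᵀq: [[127, 6]; [6, 1277/576]]·[m, b]ᵀ = [-115, -31/24]ᵀ.
det = 127·(1277/576) − 6² = 141443/576.
m = ((-115)·(1277/576) − 6·(-31/24))/(141443/576) = -142391/141443; b = (127·(-31/24) − 6·(-115))/(141443/576) = 302952/141443.
At r = 9: q̂ = (-142391/141443)·(9) + (302952/141443)·(1/9) = -3743573/424329.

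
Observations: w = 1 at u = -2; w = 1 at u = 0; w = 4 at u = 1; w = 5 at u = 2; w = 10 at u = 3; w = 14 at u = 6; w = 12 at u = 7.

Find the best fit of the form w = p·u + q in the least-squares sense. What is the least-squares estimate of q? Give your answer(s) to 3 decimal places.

Compute the Gram sums: Σu·u = 103, Σu = 17, Σ1 = 7.
Right-hand side: Σu·w = 210, Σw = 47.
MᵀM·[p, q]ᵀ = Mᵀw becomes [[103, 17]; [17, 7]]·[p, q]ᵀ = [210, 47]ᵀ.
Determinant 103·7 − 17² = 432.
p = (210·7 − 17·47)/432 = 671/432; q = (103·47 − 17·210)/432 = 1271/432.

q = 2.942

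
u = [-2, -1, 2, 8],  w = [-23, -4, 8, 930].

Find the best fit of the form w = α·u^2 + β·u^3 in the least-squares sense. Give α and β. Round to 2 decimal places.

α = -1.83, β = 2.04

AᵀA·[α, β]ᵀ = Aᵀw reads: 4129·α + 32767·β = 59456;  32767·α + 262273·β = 476412.
(Σu^2·u^2 = 4129, Σu^2·u^3 = 32767, Σu^3·u^3 = 262273, Σu^2·w = 59456, Σu^3·w = 476412.)
det = 4129·262273 − 32767² = 9248928.
α = (59456·262273 − 32767·476412)/9248928 = -4222129/2312232; β = (4129·476412 − 32767·59456)/9248928 = 4727599/2312232.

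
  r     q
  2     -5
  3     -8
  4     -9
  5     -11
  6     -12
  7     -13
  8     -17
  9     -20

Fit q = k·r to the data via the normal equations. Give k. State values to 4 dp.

k = -2.1268

Normal-equation sums: Σr·r = 284.
For Mᵀq: Σr·q = -604.
So MᵀM·[k]ᵀ = Mᵀq: [[284]]·[k]ᵀ = [-604]ᵀ.
k = (-604)/284 = -2.12676.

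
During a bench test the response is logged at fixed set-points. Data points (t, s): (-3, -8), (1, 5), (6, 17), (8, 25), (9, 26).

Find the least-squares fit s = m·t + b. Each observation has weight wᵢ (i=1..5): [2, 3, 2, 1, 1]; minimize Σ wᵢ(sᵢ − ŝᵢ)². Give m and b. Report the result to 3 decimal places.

m = 2.814, b = 1.205

From the data, Σwᵢ·t·t = 238, Σwᵢ·t = 26, Σwᵢ·1 = 9.
For XᵀWs: Σwᵢ·t·s = 701, Σwᵢ·s = 84.
So XᵀWX·[m, b]ᵀ = XᵀWs: [[238, 26]; [26, 9]]·[m, b]ᵀ = [701, 84]ᵀ.
Δ = 238·9 − 26² = 1466.
m = (701·9 − 26·84)/1466 = 4125/1466; b = (238·84 − 26·701)/1466 = 883/733.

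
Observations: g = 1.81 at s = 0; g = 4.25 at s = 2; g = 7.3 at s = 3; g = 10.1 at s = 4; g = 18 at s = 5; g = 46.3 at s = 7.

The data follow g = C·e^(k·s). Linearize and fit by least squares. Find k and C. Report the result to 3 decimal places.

Let Y = ln g. Fitting Y = k·s + ln C by least squares:
Σs = 21.0000, Σ(s)² = 103.0000, Σln g = 13.0662, Σs·ln g = 59.4055.
Equations: 103.0000·k + 21.0000·ln C = 59.4055;  21.0000·k + 6·ln C = 13.0662.
Δ = 103.0000·6 − (21.0000)² = 177.0000; k = (59.4055·6 − 21.0000·13.0662)/177.0000 = 0.46352, ln C = (103.0000·13.0662 − 21.0000·59.4055)/177.0000 = 0.55537, so C = exp(0.55537) = 1.74259.

k = 0.464, C = 1.743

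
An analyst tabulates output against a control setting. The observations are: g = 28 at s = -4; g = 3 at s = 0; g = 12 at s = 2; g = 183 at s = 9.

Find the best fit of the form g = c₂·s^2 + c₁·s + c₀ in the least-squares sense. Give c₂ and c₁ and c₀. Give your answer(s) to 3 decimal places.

Setting ∂/∂c₂ … = 0 gives: 6833·c₂ + 673·c₁ + 101·c₀ = 15319;  673·c₂ + 101·c₁ + 7·c₀ = 1559;  101·c₂ + 7·c₁ + 4·c₀ = 226.
Solving the 3×3 system (Gaussian elimination) gives c₂ = 36763/17844, c₁ = 141851/89220, c₀ = 25227/14870.

c₂ = 2.060, c₁ = 1.590, c₀ = 1.697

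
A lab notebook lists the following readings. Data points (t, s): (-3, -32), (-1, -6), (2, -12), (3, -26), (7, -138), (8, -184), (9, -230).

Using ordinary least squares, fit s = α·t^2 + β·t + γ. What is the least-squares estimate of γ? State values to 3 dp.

With design matrix A, AᵀA = [[13237, 1591, 217]; [1591, 217, 25]; [217, 25, 7]] and Aᵀs = [-37744, -4508, -628]ᵀ.
Inverting the 3×3 Gram matrix, [α, β, γ]ᵀ = [-283354/96579, 13928/13797, -228742/96579]ᵀ.

γ = -2.368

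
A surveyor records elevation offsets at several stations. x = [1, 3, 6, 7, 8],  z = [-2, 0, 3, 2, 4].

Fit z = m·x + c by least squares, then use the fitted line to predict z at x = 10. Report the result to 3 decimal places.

ẑ = 5.371

Sums needed: Σx·x = 159, Σx = 25, Σ1 = 5.
And Σx·z = 62, Σz = 7.
Determinant 159·5 − 25² = 170.
m = (62·5 − 25·7)/170 = 27/34; c = (159·7 − 25·62)/170 = -437/170.
At x = 10: ẑ = (27/34)·(10) + (-437/170)·(1) = 913/170.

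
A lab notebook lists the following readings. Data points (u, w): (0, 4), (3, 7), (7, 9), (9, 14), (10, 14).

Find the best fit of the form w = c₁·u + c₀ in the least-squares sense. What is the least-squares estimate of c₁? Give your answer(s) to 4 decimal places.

c₁ = 1.0113

Normal-equation sums: Σu·u = 239, Σu = 29, Σ1 = 5.
And Σu·w = 350, Σw = 48.
Normal equations: [[239, 29]; [29, 5]]·[c₁, c₀]ᵀ = [350, 48]ᵀ.
det = 239·5 − 29² = 354.
c₁ = (350·5 − 29·48)/354 = 179/177; c₀ = (239·48 − 29·350)/354 = 661/177.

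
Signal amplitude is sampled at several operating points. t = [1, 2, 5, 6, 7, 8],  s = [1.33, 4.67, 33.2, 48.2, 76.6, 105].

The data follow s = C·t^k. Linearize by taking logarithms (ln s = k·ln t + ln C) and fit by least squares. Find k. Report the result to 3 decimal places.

Let Y = ln s. Fitting Y = k·ln t + ln C by least squares:
XᵀX = [[14.3918, 8.1197]; [8.1197, 6]], rhs = [31.7693, 18.1968]ᵀ  (here Σln t = 8.1197, Σ(ln t)² = 14.3918, Σln s = 18.1968, Σln t·ln s = 31.7693).
Δ = 14.3918·6 − (8.1197)² = 20.4213; k = (31.7693·6 − 8.1197·18.1968)/20.4213 = 2.09894, ln C = (14.3918·18.1968 − 8.1197·31.7693)/20.4213 = 0.19234.

k = 2.099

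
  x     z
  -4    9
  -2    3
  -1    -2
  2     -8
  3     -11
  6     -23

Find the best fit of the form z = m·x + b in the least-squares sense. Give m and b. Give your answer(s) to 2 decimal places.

Forming MᵀM = [[70, 4]; [4, 6]] and Mᵀz = [-227, -32]ᵀ gives MᵀM·[m, b]ᵀ = Mᵀz.
det = 70·6 − 4² = 404.
m = ((-227)·6 − 4·(-32))/404 = -617/202; b = (70·(-32) − 4·(-227))/404 = -333/101.

m = -3.05, b = -3.30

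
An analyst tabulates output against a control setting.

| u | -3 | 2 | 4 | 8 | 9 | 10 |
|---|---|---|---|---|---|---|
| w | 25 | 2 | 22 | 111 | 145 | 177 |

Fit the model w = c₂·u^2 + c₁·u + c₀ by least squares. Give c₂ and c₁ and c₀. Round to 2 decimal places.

c₂ = 2.04, c₁ = -2.38, c₀ = -0.76

Normal-equation sums: Σu^2·u^2 = 21010, Σu^2·u = 2286, Σu^2 = 274, Σu·u = 274, Σu = 30, Σ1 = 6.
And Σu^2·w = 37134, Σu·w = 3980, Σw = 482.
XᵀX·[c₂, c₁, c₀]ᵀ = Xᵀw becomes [[21010, 2286, 274]; [2286, 274, 30]; [274, 30, 6]]·[c₂, c₁, c₀]ᵀ = [37134, 3980, 482]ᵀ.
Solving the 3×3 system (Gaussian elimination) gives c₂ = 163909/80480, c₁ = -191831/80480, c₀ = -15199/20120.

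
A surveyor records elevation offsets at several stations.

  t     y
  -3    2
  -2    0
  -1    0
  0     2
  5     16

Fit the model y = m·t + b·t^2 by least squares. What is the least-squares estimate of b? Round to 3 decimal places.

Normal-equation sums: Σt·t = 39, Σt·t^2 = 89, Σt^2·t^2 = 723.
And Σt·y = 74, Σt^2·y = 418.
Determinant 39·723 − 89² = 20276.
m = (74·723 − 89·418)/20276 = 4075/5069; b = (39·418 − 89·74)/20276 = 2429/5069.

b = 0.479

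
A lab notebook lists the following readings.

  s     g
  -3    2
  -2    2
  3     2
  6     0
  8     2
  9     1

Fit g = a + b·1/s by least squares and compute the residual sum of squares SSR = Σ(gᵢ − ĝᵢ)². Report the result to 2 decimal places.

Compute the Gram sums: Σ1 = 6, Σ1/s = -7/72, Σ1/s·1/s = 2737/5184.
For Aᵀg: Σg = 9, Σ1/s·g = -23/36.
Normal equations: [[6, -7/72]; [-7/72, 2737/5184]]·[a, b]ᵀ = [9, -23/36]ᵀ.
Δ = 6·(2737/5184) − (-7/72)² = 16373/5184.
a = (9·(2737/5184) − (-7/72)·(-23/36))/(16373/5184) = 3473/2339; b = (6·(-23/36) − (-7/72)·9)/(16373/5184) = -15336/16373.
Residuals: 3323/16373, 767/16373, 13547/16373, -21755/16373, 10352/16373, -6234/16373; SSR = 49744/16373.

SSR = 3.04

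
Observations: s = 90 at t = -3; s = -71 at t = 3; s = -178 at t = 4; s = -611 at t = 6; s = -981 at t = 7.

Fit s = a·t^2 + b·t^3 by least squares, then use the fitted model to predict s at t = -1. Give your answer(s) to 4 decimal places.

ŝ = 3.9940

Forming XᵀX = [[4115, 25607]; [25607, 169859]] and Xᵀs = [-72742, -484198]ᵀ gives XᵀX·[a, b]ᵀ = Xᵀs.
Determinant 4115·169859 − 25607² = 43251336.
a = ((-72742)·169859 − 25607·(-484198))/43251336 = 1790617/1802139; b = (4115·(-484198) − 25607·(-72742))/43251336 = -5407099/1802139.
At t = -1: ŝ = (1790617/1802139)·(1) + (-5407099/1802139)·(-1) = 7197716/1802139.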